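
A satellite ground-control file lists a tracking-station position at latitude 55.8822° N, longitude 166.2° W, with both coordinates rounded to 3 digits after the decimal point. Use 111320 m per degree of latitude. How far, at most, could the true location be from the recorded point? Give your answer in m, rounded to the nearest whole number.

64 m

Rounding to 3 decimal places leaves each coordinate within ±0.0005° of the true value.
N–S: 0.0005° × 111320 m/° = 55.66 m.
Longitude error → 0.0005 × 111320 × cos 55.8822° = 0.0005 × 111320 × 0.5609 ≈ 31.2195 m.
The two errors are perpendicular, so the maximum displacement is √(55.66² + 31.2195²) ≈ 63.8176 m.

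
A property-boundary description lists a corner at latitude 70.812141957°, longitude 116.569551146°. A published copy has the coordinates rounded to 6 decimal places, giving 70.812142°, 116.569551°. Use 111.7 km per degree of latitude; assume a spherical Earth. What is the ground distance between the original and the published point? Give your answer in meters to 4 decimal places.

Δlat = 70.812141957 − 70.812142 = -0.000000043°; Δlon = 116.569551146 − 116.569551 = +0.000000146°.
N–S: -0.000000043° × 111700 m/° = -0.0048031 m.
E–W at 70.8121°: 0.000000146° × 111700 × cos 70.8121° = 0.000000146 × 111700 × 0.3287 ≈ 0.00535996 m.
Distance: √(0.0048031² + 0.00535996²) ≈ 0.00719715 m.

0.0072 meters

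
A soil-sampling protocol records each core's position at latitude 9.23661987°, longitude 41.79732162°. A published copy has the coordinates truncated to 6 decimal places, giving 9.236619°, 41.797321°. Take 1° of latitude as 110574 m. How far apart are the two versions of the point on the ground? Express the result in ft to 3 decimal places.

0.386 ft

The latitude changed by +0.00000087° and the longitude by +0.00000062°.
North–south shift: 0.00000087 × 110574 = 0.0961994 m.
East–west at this latitude: 0.00000062° × 110574 × cos 9.23662° ≈ 0.00000062 × 109140 = 0.067667 m.
Distance: √(0.0961994² + 0.067667²) ≈ 0.117614 m.
Converting: 0.117614 m × 3.2808 ft/m ≈ 0.38587 ft.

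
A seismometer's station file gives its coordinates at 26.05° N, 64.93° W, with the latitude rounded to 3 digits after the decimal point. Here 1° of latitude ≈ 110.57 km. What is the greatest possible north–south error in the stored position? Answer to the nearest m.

55 m

Rounding to 3 decimal places leaves the latitude within ±0.0005° of the true value.
Along the meridian that is 0.0005° × 110570 m/° = 55.285 m.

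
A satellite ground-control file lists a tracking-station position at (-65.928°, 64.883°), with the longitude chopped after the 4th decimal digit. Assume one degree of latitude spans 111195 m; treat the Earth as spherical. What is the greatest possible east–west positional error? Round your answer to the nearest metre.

5 metres

Truncating at 4 decimal places can drop up to a full unit in the last place, so the longitude may be off by as much as 0.0001°.
At latitude 65.928° a degree of longitude spans 111195 m × cos 65.928° = 111195 × 0.4079 ≈ 45354.7 m.
So at most 0.0001° × 45354.7 ≈ 4.53547 m east–west.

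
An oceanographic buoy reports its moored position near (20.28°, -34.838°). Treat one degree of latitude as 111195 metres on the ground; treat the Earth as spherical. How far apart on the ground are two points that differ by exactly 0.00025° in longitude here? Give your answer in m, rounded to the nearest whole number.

One degree of longitude here spans 111195 × cos 20.28° = 111195 × 0.9380 ≈ 104302 m; 0.00025° of that is 26.0755 m.

26 m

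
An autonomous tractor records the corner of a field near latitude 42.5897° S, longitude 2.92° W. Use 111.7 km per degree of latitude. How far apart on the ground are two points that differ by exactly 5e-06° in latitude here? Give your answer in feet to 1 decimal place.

1.8 feet

Along a meridian 5e-06° is 5e-06 × 111700 = 0.5585 m.
Converting: 0.5585 m × 3.2808 ft/m ≈ 1.8323 ft.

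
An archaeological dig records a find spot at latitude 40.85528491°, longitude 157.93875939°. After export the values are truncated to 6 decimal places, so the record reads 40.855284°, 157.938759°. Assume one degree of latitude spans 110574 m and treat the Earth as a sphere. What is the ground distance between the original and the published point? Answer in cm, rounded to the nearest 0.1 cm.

Δlat = 40.85528491 − 40.855284 = +0.00000091°; Δlon = 157.93875939 − 157.938759 = +0.00000039°.
North–south shift: 0.00000091 × 110574 = 0.100622 m.
East–west at this latitude: 0.00000039° × 110574 × cos 40.8553° ≈ 0.00000039 × 83634.2 = 0.0326173 m.
Distance: √(0.100622² + 0.0326173²) ≈ 0.105777 m.
That is 0.105777 m = 10.578 cm.

10.6 cm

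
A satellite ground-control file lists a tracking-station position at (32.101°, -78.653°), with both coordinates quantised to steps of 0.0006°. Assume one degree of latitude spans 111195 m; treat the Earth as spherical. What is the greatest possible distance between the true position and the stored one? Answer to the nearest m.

44 m

With a 0.0006° grid the true value lies within half a step, ±0.0006°/2 = ±0.0003°, of the stored one.
N–S: 0.0003° × 111195 m/° = 33.3585 m.
East–west component at 32.101°: 0.0003° × 111195 × cos 32.101° ≈ 0.0003 × 94194.7 ≈ 28.2584 m.
The two errors are perpendicular, so the maximum displacement is √(33.3585² + 28.2584²) ≈ 43.7187 m.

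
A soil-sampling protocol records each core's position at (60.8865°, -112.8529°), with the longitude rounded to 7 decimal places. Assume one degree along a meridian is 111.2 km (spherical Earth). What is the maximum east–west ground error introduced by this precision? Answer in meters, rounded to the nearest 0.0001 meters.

0.0027 meters

Rounding to 7 decimal places leaves the longitude within ±5e-08° of the true value.
At latitude 60.8865° a degree of longitude spans 111200 m × cos 60.8865° = 111200 × 0.4865 ≈ 54103.4 m.
So at most 5e-08° × 54103.4 ≈ 0.00270517 m east–west.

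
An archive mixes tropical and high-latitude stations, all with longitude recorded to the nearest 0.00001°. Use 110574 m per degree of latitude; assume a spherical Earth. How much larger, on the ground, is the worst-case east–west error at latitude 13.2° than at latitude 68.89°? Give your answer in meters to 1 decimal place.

0.3 meters

Rounding to 5 decimal places leaves the longitude within ±5e-06° of the true value.
At 13.2°: 5e-06° × 110574 × cos 13.2° = 5e-06 × 110574 × 0.9736 ≈ 0.53826 m.
Error at 68.89° = 5e-06° × 110574 × cos 68.89° ≈ 0.55287 × 0.3602 = 0.19912 m.
So the lower-latitude error exceeds the higher by 0.53826 − 0.19912 = 0.33914 m.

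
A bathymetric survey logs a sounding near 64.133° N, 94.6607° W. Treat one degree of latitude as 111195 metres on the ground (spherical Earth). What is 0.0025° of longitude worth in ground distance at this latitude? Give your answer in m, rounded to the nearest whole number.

One degree of longitude here spans 111195 × cos 64.133° = 111195 × 0.4363 ≈ 48512.6 m; 0.0025° of that is 121.281 m.

121 m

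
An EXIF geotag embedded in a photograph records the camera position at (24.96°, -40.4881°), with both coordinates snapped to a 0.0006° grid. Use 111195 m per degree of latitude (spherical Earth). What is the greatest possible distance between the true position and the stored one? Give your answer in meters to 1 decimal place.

45.0 meters

With a 0.0006° grid the true value lies within half a step, ±0.0006°/2 = ±0.0003°, of the stored one.
N–S: 0.0003° × 111195 m/° = 33.3585 m.
East–west component at 24.96°: 0.0003° × 111195 × cos 24.96° ≈ 0.0003 × 100810 ≈ 30.2429 m.
Combining orthogonally: (33.3585² + 30.2429²)^½ ≈ 45.0269 m.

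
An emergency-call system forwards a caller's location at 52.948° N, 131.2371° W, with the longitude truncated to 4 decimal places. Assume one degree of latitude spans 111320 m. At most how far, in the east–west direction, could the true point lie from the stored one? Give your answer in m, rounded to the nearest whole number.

Truncating at 4 decimal places can drop up to a full unit in the last place, so the longitude may be off by as much as 0.0001°.
One degree of longitude at 52.948° is 111320 × cos 52.948° ≈ 111320 × 0.6025 = 67074.7 m.
So at most 0.0001° × 67074.7 ≈ 6.70747 m east–west.

7 m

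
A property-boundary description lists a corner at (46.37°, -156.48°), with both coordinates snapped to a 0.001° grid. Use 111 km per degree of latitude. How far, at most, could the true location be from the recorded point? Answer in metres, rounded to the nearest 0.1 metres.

With a 0.001° grid the true value lies within half a step, ±0.001°/2 = ±0.0005°, of the stored one.
N–S: 0.0005° × 111000 m/° = 55.5 m.
E–W at 46.37°: 0.0005° × 111000 × cos 46.37° = 0.0005 × 111000 × 0.6900 ≈ 38.2949 m.
Worst case both components are at the extreme and orthogonal: √(55.5² + 38.2949²) ≈ 67.4296 m.

67.4 metres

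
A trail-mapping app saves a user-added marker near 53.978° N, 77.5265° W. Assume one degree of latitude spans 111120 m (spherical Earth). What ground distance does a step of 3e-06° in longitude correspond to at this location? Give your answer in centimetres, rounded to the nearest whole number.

20 centimetres

One degree of longitude here spans 111120 × cos 53.978° = 111120 × 0.5881 ≈ 65349.2 m; 3e-06° of that is 0.196048 m.
That is 0.196048 m = 19.605 cm.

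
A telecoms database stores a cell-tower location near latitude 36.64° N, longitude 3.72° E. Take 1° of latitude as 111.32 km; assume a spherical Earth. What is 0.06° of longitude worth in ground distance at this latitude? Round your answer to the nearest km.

5 km

0.06° of longitude at 36.64° is 0.06 × 111320 × cos 36.64° ≈ 0.06 × 89323.3 = 5359.4 m.
That is 5359.4 m = 5.3594 km.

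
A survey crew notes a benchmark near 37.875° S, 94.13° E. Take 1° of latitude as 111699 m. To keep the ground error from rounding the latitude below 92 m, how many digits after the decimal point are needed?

3 decimal places

One degree of latitude covers 111699 m.
With N decimal places the half-ulp bound is 0.5·10⁻ᴺ°, or 0.5·10⁻ᴺ × 111699 m on the ground.
Setting 55849.5 × 10⁻ᴺ ≤ 92 gives 10ᴺ ≥ 607.1, i.e. N ≥ 2.78.
So 3 decimal places suffice (55.8 m); 2 would allow up to 558 m.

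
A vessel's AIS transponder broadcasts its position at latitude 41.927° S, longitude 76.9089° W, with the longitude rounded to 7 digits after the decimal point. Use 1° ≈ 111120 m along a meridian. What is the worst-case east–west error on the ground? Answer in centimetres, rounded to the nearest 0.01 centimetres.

Rounding to 7 decimal places leaves the longitude within ±5e-08° of the true value.
Parallels shrink by cos φ, so at 41.927° a degree of longitude is 111120 × 0.7440 ≈ 82672.9 m.
Maximum E–W displacement: 5e-08 × 82672.9 = 0.00413365 m.
That is 0.00413365 m = 0.41336 cm.

0.41 centimetres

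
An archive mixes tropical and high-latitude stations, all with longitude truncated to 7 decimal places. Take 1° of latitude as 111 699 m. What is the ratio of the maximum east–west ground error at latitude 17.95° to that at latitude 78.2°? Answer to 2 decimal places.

4.65

Truncating at 7 decimal places can drop up to a full unit in the last place, so the longitude may be off by as much as 1e-07°.
At 17.95°: 1e-07° × 111699 × cos 17.95° = 1e-07 × 111699 × 0.9513 ≈ 0.010626 m.
At 78.2°: 1e-07° × 111699 × cos 78.2° = 1e-07 × 111699 × 0.2045 ≈ 0.0022842 m.
The ratio reduces to cos 17.95° / cos 78.2° = 0.9513/0.2045 ≈ 4.6520.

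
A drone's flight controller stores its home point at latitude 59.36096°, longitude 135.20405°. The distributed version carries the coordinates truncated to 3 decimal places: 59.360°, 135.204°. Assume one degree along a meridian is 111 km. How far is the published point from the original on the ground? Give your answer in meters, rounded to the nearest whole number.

Δlat = 59.36096 − 59.360 = +0.00096°; Δlon = 135.20405 − 135.204 = +0.00005°.
N–S: 0.00096° × 111000 m/° = 106.56 m.
East–west at this latitude: 0.00005° × 111000 × cos 59.36° ≈ 0.00005 × 56570.3 = 2.82851 m.
Distance: √(106.56² + 2.82851²) ≈ 106.598 m.

107 meters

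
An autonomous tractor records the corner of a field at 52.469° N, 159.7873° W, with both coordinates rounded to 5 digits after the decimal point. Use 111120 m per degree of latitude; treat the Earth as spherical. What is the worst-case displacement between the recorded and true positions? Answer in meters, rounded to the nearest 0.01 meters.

0.65 meters

Rounding to 5 decimal places leaves each coordinate within ±5e-06° of the true value.
Latitude error → 5e-06 × 111120 = 0.5556 m along the meridian.
E–W at 52.469°: 5e-06° × 111120 × cos 52.469° = 5e-06 × 111120 × 0.6092 ≈ 0.338466 m.
The two errors are perpendicular, so the maximum displacement is √(0.5556² + 0.338466²) ≈ 0.650577 m.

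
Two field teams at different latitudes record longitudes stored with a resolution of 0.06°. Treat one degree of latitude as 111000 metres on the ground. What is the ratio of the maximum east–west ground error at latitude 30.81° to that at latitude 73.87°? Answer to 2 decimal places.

3.09

With a 0.06° grid the true value lies within half a step, ±0.06°/2 = ±0.03°, of the stored one.
At 30.81°: 0.03° × 111000 × cos 30.81° = 0.03 × 111000 × 0.8589 ≈ 2860 m.
Error at 73.87° = 0.03° × 111000 × cos 73.87° ≈ 3330 × 0.2778 = 925.13 m.
The ratio reduces to cos 30.81° / cos 73.87° = 0.8589/0.2778 ≈ 3.0915.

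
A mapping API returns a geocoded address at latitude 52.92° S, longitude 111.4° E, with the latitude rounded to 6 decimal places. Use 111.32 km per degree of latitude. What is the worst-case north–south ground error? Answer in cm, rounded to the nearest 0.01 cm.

5.57 cm

Rounding to 6 decimal places leaves the latitude within ±5e-07° of the true value.
North–south distance: 5e-07° × 111320 m/° = 0.05566 m.
That is 0.05566 m = 5.566 cm.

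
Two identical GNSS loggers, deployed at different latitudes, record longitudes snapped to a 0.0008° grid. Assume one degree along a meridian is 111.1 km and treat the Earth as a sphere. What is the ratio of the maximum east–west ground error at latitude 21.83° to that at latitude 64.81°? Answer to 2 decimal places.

With a 0.0008° grid the true value lies within half a step, ±0.0008°/2 = ±0.0004°, of the stored one.
Error at 21.83° = 0.0004° × 111100 × cos 21.83° ≈ 44.44 × 0.9283 = 41.253 m.
Error at 64.81° = 0.0004° × 111100 × cos 64.81° ≈ 44.44 × 0.4256 = 18.915 m.
The ratio reduces to cos 21.83° / cos 64.81° = 0.9283/0.4256 ≈ 2.1810.

2.18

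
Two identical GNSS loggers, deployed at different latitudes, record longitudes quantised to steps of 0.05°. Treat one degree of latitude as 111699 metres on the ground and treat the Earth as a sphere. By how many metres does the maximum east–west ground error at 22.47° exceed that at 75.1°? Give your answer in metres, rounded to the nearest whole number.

1862 metres

With a 0.05° grid the true value lies within half a step, ±0.05°/2 = ±0.025°, of the stored one.
Error at 22.47° = 0.025° × 111699 × cos 22.47° ≈ 2792.5 × 0.9241 = 2580.5 m.
Error at 75.1° = 0.025° × 111699 × cos 75.1° ≈ 2792.5 × 0.2571 = 718.04 m.
So the lower-latitude error exceeds the higher by 2580.5 − 718.04 = 1862.4 m.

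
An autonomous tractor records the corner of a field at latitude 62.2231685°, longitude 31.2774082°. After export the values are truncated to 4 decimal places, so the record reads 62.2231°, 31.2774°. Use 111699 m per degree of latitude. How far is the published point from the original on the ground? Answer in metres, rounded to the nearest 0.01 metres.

The latitude changed by +0.0000685° and the longitude by +0.0000082°.
North–south shift: 0.0000685 × 111699 = 7.65138 m.
East–west at this latitude: 0.0000082° × 111699 × cos 62.2231° ≈ 0.0000082 × 52055.1 = 0.426852 m.
Combined displacement = (7.65138² + 0.426852²)^½ ≈ 7.66328 m.

7.66 metres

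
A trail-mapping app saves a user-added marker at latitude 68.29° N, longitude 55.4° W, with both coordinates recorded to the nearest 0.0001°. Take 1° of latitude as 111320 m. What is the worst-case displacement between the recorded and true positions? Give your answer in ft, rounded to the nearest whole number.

Rounding to 4 decimal places leaves each coordinate within ±5e-05° of the true value.
Latitude error → 5e-05 × 111320 = 5.566 m along the meridian.
E–W at 68.29°: 5e-05° × 111320 × cos 68.29° = 5e-05 × 111320 × 0.3699 ≈ 2.05891 m.
Combining orthogonally: (5.566² + 2.05891²)^½ ≈ 5.9346 m.
In feet: 5.9346 m ÷ 0.3048 ≈ 19.47 ft.

19 ft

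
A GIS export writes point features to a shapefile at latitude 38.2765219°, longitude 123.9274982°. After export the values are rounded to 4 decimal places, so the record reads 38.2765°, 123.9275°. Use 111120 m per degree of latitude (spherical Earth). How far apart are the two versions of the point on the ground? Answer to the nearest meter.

Δlat = 38.2765219 − 38.2765 = +0.0000219°; Δlon = 123.9274982 − 123.9275 = -0.0000018°.
North–south shift: 0.0000219 × 111120 = 2.43353 m.
East–west at this latitude: -0.0000018° × 111120 × cos 38.2765° ≈ -0.0000018 × 87232.6 = -0.157019 m.
Combined displacement = (2.43353² + 0.157019²)^½ ≈ 2.43859 m.

2 meters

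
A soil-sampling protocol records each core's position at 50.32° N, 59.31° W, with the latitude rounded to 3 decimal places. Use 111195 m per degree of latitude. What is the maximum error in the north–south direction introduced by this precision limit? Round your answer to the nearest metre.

56 metres

Rounding to 3 decimal places leaves the latitude within ±0.0005° of the true value.
North–south distance: 0.0005° × 111195 m/° = 55.5975 m.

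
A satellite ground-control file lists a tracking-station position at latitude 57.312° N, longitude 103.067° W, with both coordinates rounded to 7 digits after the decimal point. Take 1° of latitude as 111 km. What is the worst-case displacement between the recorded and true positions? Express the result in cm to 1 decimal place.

Rounding to 7 decimal places leaves each coordinate within ±5e-08° of the true value.
N–S: 5e-08° × 111000 m/° = 0.00555 m.
East–west component at 57.312°: 5e-08° × 111000 × cos 57.312° ≈ 5e-08 × 59947.1 ≈ 0.00299736 m.
Combining orthogonally: (0.00555² + 0.00299736²)^½ ≈ 0.00630767 m.
That is 0.00630767 m = 0.63077 cm.

0.6 cm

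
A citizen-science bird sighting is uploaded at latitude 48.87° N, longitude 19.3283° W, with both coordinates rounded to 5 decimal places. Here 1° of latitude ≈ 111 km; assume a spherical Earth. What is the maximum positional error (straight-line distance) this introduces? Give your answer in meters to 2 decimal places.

Rounding to 5 decimal places leaves each coordinate within ±5e-06° of the true value.
N–S: 5e-06° × 111000 m/° = 0.555 m.
E–W at 48.87°: 5e-06° × 111000 × cos 48.87° = 5e-06 × 111000 × 0.6578 ≈ 0.365062 m.
Worst case both components are at the extreme and orthogonal: √(0.555² + 0.365062²) ≈ 0.664301 m.

0.66 meters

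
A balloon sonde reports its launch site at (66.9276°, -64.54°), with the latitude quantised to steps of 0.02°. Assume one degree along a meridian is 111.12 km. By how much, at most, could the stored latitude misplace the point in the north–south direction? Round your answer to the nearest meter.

With a 0.02° grid the true value lies within half a step, ±0.02°/2 = ±0.01°, of the stored one.
So the N–S error is at most 0.01 × 111120 = 1111.2 m.

1111 meters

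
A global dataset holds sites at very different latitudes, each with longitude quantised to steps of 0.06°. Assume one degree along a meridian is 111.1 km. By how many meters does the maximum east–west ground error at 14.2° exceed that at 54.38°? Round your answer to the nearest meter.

1290 meters

With a 0.06° grid the true value lies within half a step, ±0.06°/2 = ±0.03°, of the stored one.
Error at 14.2° = 0.03° × 111100 × cos 14.2° ≈ 3333 × 0.9694 = 3231.2 m.
At 54.38°: 0.03° × 111100 × cos 54.38° = 0.03 × 111100 × 0.5824 ≈ 1941.2 m.
Difference: 3231.2 − 1941.2 = 1290 m.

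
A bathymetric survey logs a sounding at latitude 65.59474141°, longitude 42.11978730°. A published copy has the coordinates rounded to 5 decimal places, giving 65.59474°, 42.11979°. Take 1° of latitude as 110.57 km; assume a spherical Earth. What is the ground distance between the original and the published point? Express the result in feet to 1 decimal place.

Δlat = 65.59474141 − 65.59474 = +0.00000141°; Δlon = 42.11978730 − 42.11979 = -0.00000270°.
N–S: 0.00000141° × 110570 m/° = 0.155904 m.
East–west at this latitude: -0.00000270° × 110570 × cos 65.5947° ≈ -0.00000270 × 45686.2 = -0.123353 m.
Distance: √(0.155904² + 0.123353²) ≈ 0.198801 m.
In feet: 0.198801 m ÷ 0.3048 ≈ 0.65223 ft.

0.7 feet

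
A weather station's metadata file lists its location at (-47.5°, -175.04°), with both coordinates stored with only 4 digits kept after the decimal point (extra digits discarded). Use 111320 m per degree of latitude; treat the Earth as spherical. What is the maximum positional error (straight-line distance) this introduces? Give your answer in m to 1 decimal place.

Truncating at 4 decimal places can drop up to a full unit in the last place, so each coordinate may be off by as much as 0.0001°.
North–south component: 0.0001° × 111320 = 11.132 m.
E–W at 47.5°: 0.0001° × 111320 × cos 47.5° = 0.0001 × 111320 × 0.6756 ≈ 7.52067 m.
Worst case both components are at the extreme and orthogonal: √(11.132² + 7.52067²) ≈ 13.4344 m.

13.4 m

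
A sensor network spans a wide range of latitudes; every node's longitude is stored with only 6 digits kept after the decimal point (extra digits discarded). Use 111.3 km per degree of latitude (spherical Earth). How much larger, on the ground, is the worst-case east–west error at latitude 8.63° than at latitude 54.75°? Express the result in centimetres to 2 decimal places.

Truncating at 6 decimal places can drop up to a full unit in the last place, so the longitude may be off by as much as 1e-06°.
Error at 8.63° = 1e-06° × 111300 × cos 8.63° ≈ 0.1113 × 0.9887 = 0.11004 m.
Error at 54.75° = 1e-06° × 111300 × cos 54.75° ≈ 0.1113 × 0.5771 = 0.064236 m.
So the lower-latitude error exceeds the higher by 0.11004 − 0.064236 = 0.045804 m.
That is 0.0458036 m = 4.5804 cm.

4.58 centimetres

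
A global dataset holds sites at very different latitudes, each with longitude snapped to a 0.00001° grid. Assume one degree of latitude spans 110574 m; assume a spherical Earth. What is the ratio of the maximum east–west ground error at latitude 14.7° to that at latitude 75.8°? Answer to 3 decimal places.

3.943

With a 0.00001° grid the true value lies within half a step, ±0.00001°/2 = ±5e-06°, of the stored one.
At 14.7°: 5e-06° × 110574 × cos 14.7° = 5e-06 × 110574 × 0.9673 ≈ 0.53477 m.
At 75.8°: 5e-06° × 110574 × cos 75.8° = 5e-06 × 110574 × 0.2453 ≈ 0.13562 m.
Ratio: 0.53477 / 0.13562 = cos 14.7° / cos 75.8° ≈ 3.9431.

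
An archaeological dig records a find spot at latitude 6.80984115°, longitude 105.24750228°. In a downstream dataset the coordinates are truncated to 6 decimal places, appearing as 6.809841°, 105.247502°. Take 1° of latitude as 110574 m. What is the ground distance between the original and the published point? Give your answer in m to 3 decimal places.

0.035 m

The latitude changed by +0.00000015° and the longitude by +0.00000028°.
N–S: 0.00000015° × 110574 m/° = 0.0165861 m.
E–W at 6.80984°: 0.00000028° × 110574 × cos 6.80984° = 0.00000028 × 110574 × 0.9929 ≈ 0.0307423 m.
Distance: √(0.0165861² + 0.0307423²) ≈ 0.0349312 m.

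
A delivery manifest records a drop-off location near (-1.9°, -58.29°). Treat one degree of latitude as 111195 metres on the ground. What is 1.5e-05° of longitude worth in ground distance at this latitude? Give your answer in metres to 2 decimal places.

1.67 metres

At 1.9° a degree of longitude is 111195 × cos 1.9° ≈ 111134 m, so 1.5e-05° corresponds to 1.66701 m.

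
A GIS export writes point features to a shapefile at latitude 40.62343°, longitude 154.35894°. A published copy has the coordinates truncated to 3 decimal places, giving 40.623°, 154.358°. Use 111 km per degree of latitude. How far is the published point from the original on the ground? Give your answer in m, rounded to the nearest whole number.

Δlat = 40.62343 − 40.623 = +0.00043°; Δlon = 154.35894 − 154.358 = +0.00094°.
North–south shift: 0.00043 × 111000 = 47.73 m.
E–W at 40.623°: 0.00094° × 111000 × cos 40.623° = 0.00094 × 111000 × 0.7590 ≈ 79.1951 m.
Combined displacement = (47.73² + 79.1951²)^½ ≈ 92.4663 m.

92 m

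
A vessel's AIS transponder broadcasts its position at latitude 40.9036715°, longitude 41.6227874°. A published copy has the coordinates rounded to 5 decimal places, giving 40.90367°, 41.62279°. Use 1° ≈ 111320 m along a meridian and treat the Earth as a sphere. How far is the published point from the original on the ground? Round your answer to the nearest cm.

28 cm

Δlat = 40.9036715 − 40.90367 = +0.0000015°; Δlon = 41.6227874 − 41.62279 = -0.0000026°.
North–south shift: 0.0000015 × 111320 = 0.16698 m.
East–west at this latitude: -0.0000026° × 111320 × cos 40.9037° ≈ -0.0000026 × 84136.9 = -0.218756 m.
Hypotenuse of the two orthogonal shifts: √(0.16698² + 0.218756²) = 0.275203 m.
That is 0.275203 m = 27.52 cm.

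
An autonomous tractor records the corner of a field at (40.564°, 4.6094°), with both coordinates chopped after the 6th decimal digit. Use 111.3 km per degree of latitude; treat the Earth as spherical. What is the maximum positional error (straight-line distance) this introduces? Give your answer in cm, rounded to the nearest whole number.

14 cm

Truncating at 6 decimal places can drop up to a full unit in the last place, so each coordinate may be off by as much as 1e-06°.
N–S: 1e-06° × 111300 m/° = 0.1113 m.
E–W at 40.564°: 1e-06° × 111300 × cos 40.564° = 1e-06 × 111300 × 0.7597 ≈ 0.0845524 m.
Combining orthogonally: (0.1113² + 0.0845524²)^½ ≈ 0.139774 m.
That is 0.139774 m = 13.977 cm.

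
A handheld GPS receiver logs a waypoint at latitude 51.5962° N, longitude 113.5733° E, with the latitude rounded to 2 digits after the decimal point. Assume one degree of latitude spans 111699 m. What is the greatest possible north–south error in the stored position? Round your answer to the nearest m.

Rounding to 2 decimal places leaves the latitude within ±0.005° of the true value.
North–south distance: 0.005° × 111699 m/° = 558.495 m.

558 m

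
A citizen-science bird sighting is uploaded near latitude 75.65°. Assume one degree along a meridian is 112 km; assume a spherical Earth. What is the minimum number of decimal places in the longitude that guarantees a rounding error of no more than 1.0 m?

5 decimal places

At 75.65° one degree of longitude covers 112000 × cos 75.65° ≈ 112000 × 0.2478 ≈ 27758.6 m.
Rounding to N decimal places gives at most 0.5 × 10⁻ᴺ degrees of error, i.e. 0.5 × 10⁻ᴺ × 27758.6 m.
Need 0.5 × 27758.6 × 10⁻ᴺ ≤ 1.0 → 10⁻ᴺ ≤ 7.205e-05, so N ≥ 4.14.
So 5 decimal places suffice (0.139 m); 4 would allow up to 1.39 m.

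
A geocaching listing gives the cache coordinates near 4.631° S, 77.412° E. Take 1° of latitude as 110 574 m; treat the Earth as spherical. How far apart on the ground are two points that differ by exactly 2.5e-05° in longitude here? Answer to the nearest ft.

One degree of longitude here spans 110574 × cos 4.631° = 110574 × 0.9967 ≈ 110213 m; 2.5e-05° of that is 2.75533 m.
Converting: 2.75533 m × 3.2808 ft/m ≈ 9.0398 ft.

9 ft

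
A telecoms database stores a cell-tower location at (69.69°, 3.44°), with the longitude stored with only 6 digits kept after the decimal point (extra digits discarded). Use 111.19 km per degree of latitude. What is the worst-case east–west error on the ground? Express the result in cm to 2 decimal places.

Truncating at 6 decimal places can drop up to a full unit in the last place, so the longitude may be off by as much as 1e-06°.
One degree of longitude at 69.69° is 111190 × cos 69.69° ≈ 111190 × 0.3471 = 38594 m.
Maximum E–W displacement: 1e-06 × 38594 = 0.038594 m.
That is 0.038594 m = 3.8594 cm.

3.86 cm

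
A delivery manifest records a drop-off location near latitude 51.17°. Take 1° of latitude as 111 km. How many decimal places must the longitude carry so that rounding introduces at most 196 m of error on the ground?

At 51.17° one degree of longitude covers 111000 × cos 51.17° ≈ 111000 × 0.6270 ≈ 69598.3 m.
With N decimal places the half-ulp bound is 0.5·10⁻ᴺ°, or 0.5·10⁻ᴺ × 69598.3 m on the ground.
Setting 34799.2 × 10⁻ᴺ ≤ 196 gives 10ᴺ ≥ 177.5, i.e. N ≥ 2.25.
At 2 places the error can reach 348 m, but 3 places keeps it to 34.8 m.

3 decimal places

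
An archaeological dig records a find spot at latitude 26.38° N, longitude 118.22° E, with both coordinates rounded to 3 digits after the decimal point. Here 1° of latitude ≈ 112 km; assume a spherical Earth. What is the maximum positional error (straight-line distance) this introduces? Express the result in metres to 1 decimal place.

Rounding to 3 decimal places leaves each coordinate within ±0.0005° of the true value.
North–south component: 0.0005° × 112000 = 56 m.
Longitude error → 0.0005 × 112000 × cos 26.38° = 0.0005 × 112000 × 0.8959 ≈ 50.1685 m.
Worst case both components are at the extreme and orthogonal: √(56² + 50.1685²) ≈ 75.1857 m.

75.2 metres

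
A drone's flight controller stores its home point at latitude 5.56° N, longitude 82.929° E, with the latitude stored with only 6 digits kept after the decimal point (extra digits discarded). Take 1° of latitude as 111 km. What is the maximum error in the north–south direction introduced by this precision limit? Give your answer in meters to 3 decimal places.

0.111 meters

Truncating at 6 decimal places can drop up to a full unit in the last place, so the latitude may be off by as much as 1e-06°.
So the N–S error is at most 1e-06 × 111000 = 0.111 m.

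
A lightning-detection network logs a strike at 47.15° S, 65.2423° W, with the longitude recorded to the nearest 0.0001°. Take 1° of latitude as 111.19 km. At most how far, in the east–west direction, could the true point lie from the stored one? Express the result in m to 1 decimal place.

3.8 m

Rounding to 4 decimal places leaves the longitude within ±5e-05° of the true value.
Parallels shrink by cos φ, so at 47.15° a degree of longitude is 111190 × 0.6801 ≈ 75618.2 m.
Maximum E–W displacement: 5e-05 × 75618.2 = 3.78091 m.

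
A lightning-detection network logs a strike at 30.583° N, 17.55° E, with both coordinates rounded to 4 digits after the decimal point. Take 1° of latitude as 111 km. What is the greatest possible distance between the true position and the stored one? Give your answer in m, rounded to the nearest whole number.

Rounding to 4 decimal places leaves each coordinate within ±5e-05° of the true value.
N–S: 5e-05° × 111000 m/° = 5.55 m.
Longitude error → 5e-05 × 111000 × cos 30.583° = 5e-05 × 111000 × 0.8609 ≈ 4.77796 m.
Combining orthogonally: (5.55² + 4.77796²)^½ ≈ 7.32334 m.

7 m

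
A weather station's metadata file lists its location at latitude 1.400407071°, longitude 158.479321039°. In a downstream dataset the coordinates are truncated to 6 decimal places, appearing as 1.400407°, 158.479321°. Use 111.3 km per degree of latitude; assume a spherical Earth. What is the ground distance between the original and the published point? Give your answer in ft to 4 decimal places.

0.0296 ft

Δlat = 1.400407071 − 1.400407 = +0.000000071°; Δlon = 158.479321039 − 158.479321 = +0.000000039°.
N–S: 0.000000071° × 111300 m/° = 0.0079023 m.
E–W at 1.40041°: 0.000000039° × 111300 × cos 1.40041° = 0.000000039 × 111300 × 0.9997 ≈ 0.00433941 m.
Distance: √(0.0079023² + 0.00433941²) ≈ 0.00901536 m.
Converting: 0.00901536 m × 3.2808 ft/m ≈ 0.029578 ft.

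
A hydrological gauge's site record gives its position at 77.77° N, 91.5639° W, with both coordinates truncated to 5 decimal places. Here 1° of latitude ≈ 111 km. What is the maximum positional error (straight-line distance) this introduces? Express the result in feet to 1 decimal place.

Truncating at 5 decimal places can drop up to a full unit in the last place, so each coordinate may be off by as much as 1e-05°.
North–south component: 1e-05° × 111000 = 1.11 m.
E–W at 77.77°: 1e-05° × 111000 × cos 77.77° = 1e-05 × 111000 × 0.2118 ≈ 0.235139 m.
The two errors are perpendicular, so the maximum displacement is √(1.11² + 0.235139²) ≈ 1.13463 m.
Converting: 1.13463 m × 3.2808 ft/m ≈ 3.7225 ft.

3.7 feet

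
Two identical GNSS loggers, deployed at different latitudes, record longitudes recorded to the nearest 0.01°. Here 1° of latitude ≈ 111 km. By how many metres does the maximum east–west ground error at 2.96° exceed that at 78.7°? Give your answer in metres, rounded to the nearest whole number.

446 metres

Rounding to 2 decimal places leaves the longitude within ±0.005° of the true value.
Error at 2.96° = 0.005° × 111000 × cos 2.96° ≈ 555 × 0.9987 = 554.26 m.
Error at 78.7° = 0.005° × 111000 × cos 78.7° ≈ 555 × 0.1959 = 108.75 m.
So the lower-latitude error exceeds the higher by 554.26 − 108.75 = 445.51 m.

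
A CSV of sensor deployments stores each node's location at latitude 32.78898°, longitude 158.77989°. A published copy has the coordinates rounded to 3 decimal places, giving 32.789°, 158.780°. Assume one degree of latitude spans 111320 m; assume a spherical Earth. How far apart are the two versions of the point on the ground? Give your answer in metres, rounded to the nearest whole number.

The latitude changed by -0.00002° and the longitude by -0.00011°.
N–S: -0.00002° × 111320 m/° = -2.2264 m.
E–W at 32.789°: -0.00011° × 111320 × cos 32.789° = -0.00011 × 111320 × 0.8407 ≈ -10.2942 m.
Combined displacement = (2.2264² + 10.2942²)^½ ≈ 10.5322 m.

11 metres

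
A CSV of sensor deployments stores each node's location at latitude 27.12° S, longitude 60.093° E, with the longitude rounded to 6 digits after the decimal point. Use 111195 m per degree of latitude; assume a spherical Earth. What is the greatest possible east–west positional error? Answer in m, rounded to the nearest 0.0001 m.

Rounding to 6 decimal places leaves the longitude within ±5e-07° of the true value.
At latitude 27.12° a degree of longitude spans 111195 m × cos 27.12° = 111195 × 0.8901 ≈ 98969.5 m.
Maximum E–W displacement: 5e-07 × 98969.5 = 0.0494848 m.

0.0495 m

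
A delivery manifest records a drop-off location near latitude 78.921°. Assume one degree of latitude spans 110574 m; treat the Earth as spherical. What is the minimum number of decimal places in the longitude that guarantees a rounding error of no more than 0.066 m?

At 78.921° one degree of longitude covers 110574 × cos 78.921° ≈ 110574 × 0.1922 ≈ 21248.2 m.
Rounding to N decimal places gives at most 0.5 × 10⁻ᴺ degrees of error, i.e. 0.5 × 10⁻ᴺ × 21248.2 m.
Need 0.5 × 21248.2 × 10⁻ᴺ ≤ 0.066 → 10⁻ᴺ ≤ 6.212e-06, so N ≥ 5.21.
So 6 decimal places suffice (0.0106 m); 5 would allow up to 0.106 m.

6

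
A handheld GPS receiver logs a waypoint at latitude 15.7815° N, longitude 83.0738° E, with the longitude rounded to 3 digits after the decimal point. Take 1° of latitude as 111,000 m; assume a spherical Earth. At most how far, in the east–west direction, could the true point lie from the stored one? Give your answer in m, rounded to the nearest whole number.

53 m

Rounding to 3 decimal places leaves the longitude within ±0.0005° of the true value.
Parallels shrink by cos φ, so at 15.7815° a degree of longitude is 111000 × 0.9623 ≈ 106816 m.
East–west error: 0.0005° × 106816 m/° ≈ 53.408 m.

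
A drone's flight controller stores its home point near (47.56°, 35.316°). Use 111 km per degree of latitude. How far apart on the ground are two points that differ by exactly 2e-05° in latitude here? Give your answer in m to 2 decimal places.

Along a meridian 2e-05° is 2e-05 × 111000 = 2.22 m.

2.22 m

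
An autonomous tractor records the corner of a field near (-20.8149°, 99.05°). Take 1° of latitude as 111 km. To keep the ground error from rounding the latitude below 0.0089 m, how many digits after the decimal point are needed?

7

One degree of latitude covers 111000 m.
N decimal places → at most half a unit in the last place, 0.5 × 10⁻ᴺ° = 111000/2 × 10⁻ᴺ m.
Need 0.5 × 111000 × 10⁻ᴺ ≤ 0.0089 → 10⁻ᴺ ≤ 1.604e-07, so N ≥ 6.79.
N = 6 would give 0.0555 m (too coarse); N = 7 gives 0.00555 m ≤ 0.0089 m.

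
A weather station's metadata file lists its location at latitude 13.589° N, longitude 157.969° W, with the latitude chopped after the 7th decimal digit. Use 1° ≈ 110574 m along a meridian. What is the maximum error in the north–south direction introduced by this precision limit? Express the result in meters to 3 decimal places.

Truncating at 7 decimal places can drop up to a full unit in the last place, so the latitude may be off by as much as 1e-07°.
North–south distance: 1e-07° × 110574 m/° = 0.0110574 m.

0.011 meters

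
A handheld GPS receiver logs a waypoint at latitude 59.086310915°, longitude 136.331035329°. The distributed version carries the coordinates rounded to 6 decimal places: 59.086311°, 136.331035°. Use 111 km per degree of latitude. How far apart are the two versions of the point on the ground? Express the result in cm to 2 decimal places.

2.10 cm

The latitude changed by -0.000000085° and the longitude by +0.000000329°.
North–south shift: -0.000000085 × 111000 = -0.009435 m.
E–W at 59.0863°: 0.000000329° × 111000 × cos 59.0863° = 0.000000329 × 111000 × 0.5137 ≈ 0.0187615 m.
Distance: √(0.009435² + 0.0187615²) ≈ 0.0210003 m.
That is 0.0210003 m = 2.1 cm.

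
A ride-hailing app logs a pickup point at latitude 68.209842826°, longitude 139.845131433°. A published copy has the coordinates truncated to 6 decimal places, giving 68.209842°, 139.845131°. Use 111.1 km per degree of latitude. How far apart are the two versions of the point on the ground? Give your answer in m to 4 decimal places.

The latitude changed by +0.000000826° and the longitude by +0.000000433°.
N–S: 0.000000826° × 111100 m/° = 0.0917686 m.
E–W at 68.2098°: 0.000000433° × 111100 × cos 68.2098° = 0.000000433 × 111100 × 0.3712 ≈ 0.0178575 m.
Distance: √(0.0917686² + 0.0178575²) ≈ 0.0934899 m.

0.0935 m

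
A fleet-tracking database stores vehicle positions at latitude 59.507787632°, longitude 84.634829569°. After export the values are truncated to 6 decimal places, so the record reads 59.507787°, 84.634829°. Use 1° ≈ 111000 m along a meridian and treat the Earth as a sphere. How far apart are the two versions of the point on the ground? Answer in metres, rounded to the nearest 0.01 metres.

0.08 metres

Δlat = 59.507787632 − 59.507787 = +0.000000632°; Δlon = 84.634829569 − 84.634829 = +0.000000569°.
North–south shift: 0.000000632 × 111000 = 0.070152 m.
East–west at this latitude: 0.000000569° × 111000 × cos 59.5078° ≈ 0.000000569 × 56323.8 = 0.0320482 m.
Distance: √(0.070152² + 0.0320482²) ≈ 0.0771258 m.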